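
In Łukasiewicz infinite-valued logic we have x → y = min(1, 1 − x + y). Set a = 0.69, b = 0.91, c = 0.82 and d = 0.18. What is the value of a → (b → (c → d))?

0.76

c → d = min(1, 1 − 0.82 + 0.18) = min(1, 0.36) = 0.36
b → (c → d) = min(1, 1 − 0.91 + 0.36) = min(1, 0.45) = 0.45
a → (b → (c → d)) = min(1, 1 − 0.69 + 0.45) = min(1, 0.76) = 0.76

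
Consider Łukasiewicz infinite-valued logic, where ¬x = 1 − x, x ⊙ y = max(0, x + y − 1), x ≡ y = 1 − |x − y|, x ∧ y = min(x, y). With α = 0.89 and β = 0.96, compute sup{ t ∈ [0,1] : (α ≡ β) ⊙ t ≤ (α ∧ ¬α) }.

α ≡ β = 1 − |0.89 − 0.96| = 1 − 0.07 = 0.93
So the left factor is α ≡ β = 0.93.
¬α = 1 − 0.89 = 0.11
α ∧ ¬α = min(0.89, 0.11) = 0.11
So the right-hand bound is α ∧ ¬α = 0.11.
The residuum of the Łukasiewicz t-norm gives the supremum: min(1, 1 − 0.93 + 0.11).
1 − 0.93 + 0.11 = 0.18, so t = min(1, 0.18) = 0.18.
Check: 0.93 ⊙ 0.18 = max(0, 0.11) = 0.11 ≤ 0.11.

0.18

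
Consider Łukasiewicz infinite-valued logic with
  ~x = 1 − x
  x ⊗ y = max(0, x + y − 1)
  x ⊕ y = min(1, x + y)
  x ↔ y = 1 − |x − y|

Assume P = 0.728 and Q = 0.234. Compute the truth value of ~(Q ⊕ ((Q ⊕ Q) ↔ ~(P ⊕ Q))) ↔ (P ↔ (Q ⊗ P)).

Q ⊕ Q = min(1, 0.234 + 0.234) = min(1, 0.468) = 0.468
P ⊕ Q = min(1, 0.728 + 0.234) = min(1, 0.962) = 0.962
~(P ⊕ Q) = 1 − 0.962 = 0.038
(Q ⊕ Q) ↔ ~(P ⊕ Q) = 1 − |0.468 − 0.038| = 1 − 0.430 = 0.570
Q ⊕ ((Q ⊕ Q) ↔ ~(P ⊕ Q)) = min(1, 0.234 + 0.570) = min(1, 0.804) = 0.804
~(Q ⊕ ((Q ⊕ Q) ↔ ~(P ⊕ Q))) = 1 − 0.804 = 0.196
Q ⊗ P = max(0, 0.234 + 0.728 − 1) = max(0, -0.038) = 0.000
P ↔ (Q ⊗ P) = 1 − |0.728 − 0.000| = 1 − 0.728 = 0.272
~(Q ⊕ ((Q ⊕ Q) ↔ ~(P ⊕ Q))) ↔ (P ↔ (Q ⊗ P)) = 1 − |0.196 − 0.272| = 1 − 0.076 = 0.924

0.924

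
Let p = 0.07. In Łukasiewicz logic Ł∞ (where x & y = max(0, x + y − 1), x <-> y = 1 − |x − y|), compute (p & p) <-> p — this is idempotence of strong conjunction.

0.93

p & p = max(0, 0.07 + 0.07 − 1) = max(0, -0.86) = 0.00
(p & p) <-> p = 1 − |0.00 − 0.07| = 1 − 0.07 = 0.93
(The value 0.93 < 1 shows this instance is not satisfied; fails in Ł∞ since a ⊗ a = max(0, 2a−1) ≠ a in general.)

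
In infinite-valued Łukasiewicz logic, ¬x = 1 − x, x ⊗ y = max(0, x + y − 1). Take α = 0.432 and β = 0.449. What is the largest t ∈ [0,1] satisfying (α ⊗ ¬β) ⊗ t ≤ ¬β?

¬β = 1 − 0.449 = 0.551
α ⊗ ¬β = max(0, 0.432 + 0.551 − 1) = max(0, -0.017) = 0.000
So the left factor is α ⊗ ¬β = 0.000.
So the right-hand bound is ¬β = 0.551.
The residuum of the Łukasiewicz t-norm gives the supremum: min(1, 1 − 0.000 + 0.551).
1 − 0.000 + 0.551 = 1.551, so t = min(1, 1.551) = 1.000.
Check: 0.000 ⊗ 1.000 = max(0, 0.000) = 0.000 ≤ 0.551.

1.000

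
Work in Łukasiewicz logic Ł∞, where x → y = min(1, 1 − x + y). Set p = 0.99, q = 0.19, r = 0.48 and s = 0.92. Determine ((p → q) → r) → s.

p → q = min(1, 1 − 0.99 + 0.19) = min(1, 0.20) = 0.20
(p → q) → r = min(1, 1 − 0.20 + 0.48) = min(1, 1.28) = 1.00
((p → q) → r) → s = min(1, 1 − 1.00 + 0.92) = min(1, 0.92) = 0.92

0.92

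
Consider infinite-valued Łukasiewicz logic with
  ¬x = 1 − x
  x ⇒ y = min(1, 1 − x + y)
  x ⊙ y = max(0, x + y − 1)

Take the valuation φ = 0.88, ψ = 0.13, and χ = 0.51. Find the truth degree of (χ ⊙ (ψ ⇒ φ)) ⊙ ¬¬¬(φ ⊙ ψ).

ψ ⇒ φ = min(1, 1 − 0.13 + 0.88) = min(1, 1.75) = 1.00
χ ⊙ (ψ ⇒ φ) = max(0, 0.51 + 1.00 − 1) = max(0, 0.51) = 0.51
φ ⊙ ψ = max(0, 0.88 + 0.13 − 1) = max(0, 0.01) = 0.01
¬(φ ⊙ ψ) = 1 − 0.01 = 0.99
¬¬(φ ⊙ ψ) = 1 − 0.99 = 0.01
¬¬¬(φ ⊙ ψ) = 1 − 0.01 = 0.99
(χ ⊙ (ψ ⇒ φ)) ⊙ ¬¬¬(φ ⊙ ψ) = max(0, 0.51 + 0.99 − 1) = max(0, 0.50) = 0.50

0.50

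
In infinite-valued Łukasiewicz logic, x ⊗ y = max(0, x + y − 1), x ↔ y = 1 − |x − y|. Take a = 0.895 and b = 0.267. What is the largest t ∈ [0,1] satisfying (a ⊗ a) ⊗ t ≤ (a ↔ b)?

a ⊗ a = max(0, 0.895 + 0.895 − 1) = max(0, 0.790) = 0.790
So the left factor is a ⊗ a = 0.790.
a ↔ b = 1 − |0.895 − 0.267| = 1 − 0.628 = 0.372
So the right-hand bound is a ↔ b = 0.372.
The residuum of the Łukasiewicz t-norm gives the supremum: min(1, 1 − 0.790 + 0.372).
1 − 0.790 + 0.372 = 0.582, so t = min(1, 0.582) = 0.582.
Check: 0.790 ⊗ 0.582 = max(0, 0.372) = 0.372 ≤ 0.372.

0.582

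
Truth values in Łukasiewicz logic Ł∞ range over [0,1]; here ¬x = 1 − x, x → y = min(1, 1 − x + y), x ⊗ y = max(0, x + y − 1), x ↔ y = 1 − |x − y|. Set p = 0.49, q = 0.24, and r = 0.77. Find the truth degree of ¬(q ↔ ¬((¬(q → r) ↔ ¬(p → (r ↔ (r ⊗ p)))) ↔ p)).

0.27

q → r = min(1, 1 − 0.24 + 0.77) = min(1, 1.53) = 1.00
¬(q → r) = 1 − 1.00 = 0.00
r ⊗ p = max(0, 0.77 + 0.49 − 1) = max(0, 0.26) = 0.26
r ↔ (r ⊗ p) = 1 − |0.77 − 0.26| = 1 − 0.51 = 0.49
p → (r ↔ (r ⊗ p)) = min(1, 1 − 0.49 + 0.49) = min(1, 1.00) = 1.00
¬(p → (r ↔ (r ⊗ p))) = 1 − 1.00 = 0.00
¬(q → r) ↔ ¬(p → (r ↔ (r ⊗ p))) = 1 − |0.00 − 0.00| = 1 − 0.00 = 1.00
(¬(q → r) ↔ ¬(p → (r ↔ (r ⊗ p)))) ↔ p = 1 − |1.00 − 0.49| = 1 − 0.51 = 0.49
¬((¬(q → r) ↔ ¬(p → (r ↔ (r ⊗ p)))) ↔ p) = 1 − 0.49 = 0.51
q ↔ ¬((¬(q → r) ↔ ¬(p → (r ↔ (r ⊗ p)))) ↔ p) = 1 − |0.24 − 0.51| = 1 − 0.27 = 0.73
¬(q ↔ ¬((¬(q → r) ↔ ¬(p → (r ↔ (r ⊗ p)))) ↔ p)) = 1 − 0.73 = 0.27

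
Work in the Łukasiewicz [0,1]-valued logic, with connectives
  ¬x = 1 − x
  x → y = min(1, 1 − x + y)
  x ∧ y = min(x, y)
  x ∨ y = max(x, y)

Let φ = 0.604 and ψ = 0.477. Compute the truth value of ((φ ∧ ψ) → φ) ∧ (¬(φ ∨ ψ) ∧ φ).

0.396

φ ∧ ψ = min(0.604, 0.477) = 0.477
(φ ∧ ψ) → φ = min(1, 1 − 0.477 + 0.604) = min(1, 1.127) = 1.000
φ ∨ ψ = max(0.604, 0.477) = 0.604
¬(φ ∨ ψ) = 1 − 0.604 = 0.396
¬(φ ∨ ψ) ∧ φ = min(0.396, 0.604) = 0.396
((φ ∧ ψ) → φ) ∧ (¬(φ ∨ ψ) ∧ φ) = min(1.000, 0.396) = 0.396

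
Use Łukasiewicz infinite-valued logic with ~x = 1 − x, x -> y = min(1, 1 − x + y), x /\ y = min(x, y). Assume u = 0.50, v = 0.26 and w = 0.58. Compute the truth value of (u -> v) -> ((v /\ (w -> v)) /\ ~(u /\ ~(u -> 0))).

u -> v = min(1, 1 − 0.50 + 0.26) = min(1, 0.76) = 0.76
w -> v = min(1, 1 − 0.58 + 0.26) = min(1, 0.68) = 0.68
v /\ (w -> v) = min(0.26, 0.68) = 0.26
u -> 0 = min(1, 1 − 0.50 + 0.00) = min(1, 0.50) = 0.50
~(u -> 0) = 1 − 0.50 = 0.50
u /\ ~(u -> 0) = min(0.50, 0.50) = 0.50
~(u /\ ~(u -> 0)) = 1 − 0.50 = 0.50
(v /\ (w -> v)) /\ ~(u /\ ~(u -> 0)) = min(0.26, 0.50) = 0.26
(u -> v) -> ((v /\ (w -> v)) /\ ~(u /\ ~(u -> 0))) = min(1, 1 − 0.76 + 0.26) = min(1, 0.50) = 0.50

0.50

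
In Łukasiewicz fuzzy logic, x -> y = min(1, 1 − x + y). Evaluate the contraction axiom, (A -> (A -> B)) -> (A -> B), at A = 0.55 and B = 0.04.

A -> B = min(1, 1 − 0.55 + 0.04) = min(1, 0.49) = 0.49
A -> (A -> B) = min(1, 1 − 0.55 + 0.49) = min(1, 0.94) = 0.94
(A -> (A -> B)) -> (A -> B) = min(1, 1 − 0.94 + 0.49) = min(1, 0.55) = 0.55
(The value 0.55 < 1 shows this instance is not satisfied; fails in Ł∞ (the t-norm is not idempotent).)

0.55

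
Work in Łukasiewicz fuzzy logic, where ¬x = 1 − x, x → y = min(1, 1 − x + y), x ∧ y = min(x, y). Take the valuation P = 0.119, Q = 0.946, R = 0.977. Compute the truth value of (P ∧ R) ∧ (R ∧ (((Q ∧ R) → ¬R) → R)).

P ∧ R = min(0.119, 0.977) = 0.119
Q ∧ R = min(0.946, 0.977) = 0.946
¬R = 1 − 0.977 = 0.023
(Q ∧ R) → ¬R = min(1, 1 − 0.946 + 0.023) = min(1, 0.077) = 0.077
((Q ∧ R) → ¬R) → R = min(1, 1 − 0.077 + 0.977) = min(1, 1.900) = 1.000
R ∧ (((Q ∧ R) → ¬R) → R) = min(0.977, 1.000) = 0.977
(P ∧ R) ∧ (R ∧ (((Q ∧ R) → ¬R) → R)) = min(0.119, 0.977) = 0.119

0.119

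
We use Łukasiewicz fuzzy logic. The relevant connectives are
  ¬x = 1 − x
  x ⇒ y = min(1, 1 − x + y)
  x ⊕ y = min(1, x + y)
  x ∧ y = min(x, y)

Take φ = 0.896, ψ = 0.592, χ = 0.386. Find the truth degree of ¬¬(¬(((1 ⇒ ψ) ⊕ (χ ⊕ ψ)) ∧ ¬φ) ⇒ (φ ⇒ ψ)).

1 ⇒ ψ = min(1, 1 − 1.000 + 0.592) = min(1, 0.592) = 0.592
χ ⊕ ψ = min(1, 0.386 + 0.592) = min(1, 0.978) = 0.978
(1 ⇒ ψ) ⊕ (χ ⊕ ψ) = min(1, 0.592 + 0.978) = min(1, 1.570) = 1.000
¬φ = 1 − 0.896 = 0.104
((1 ⇒ ψ) ⊕ (χ ⊕ ψ)) ∧ ¬φ = min(1.000, 0.104) = 0.104
¬(((1 ⇒ ψ) ⊕ (χ ⊕ ψ)) ∧ ¬φ) = 1 − 0.104 = 0.896
φ ⇒ ψ = min(1, 1 − 0.896 + 0.592) = min(1, 0.696) = 0.696
¬(((1 ⇒ ψ) ⊕ (χ ⊕ ψ)) ∧ ¬φ) ⇒ (φ ⇒ ψ) = min(1, 1 − 0.896 + 0.696) = min(1, 0.800) = 0.800
¬(¬(((1 ⇒ ψ) ⊕ (χ ⊕ ψ)) ∧ ¬φ) ⇒ (φ ⇒ ψ)) = 1 − 0.800 = 0.200
¬¬(¬(((1 ⇒ ψ) ⊕ (χ ⊕ ψ)) ∧ ¬φ) ⇒ (φ ⇒ ψ)) = 1 − 0.200 = 0.800

0.800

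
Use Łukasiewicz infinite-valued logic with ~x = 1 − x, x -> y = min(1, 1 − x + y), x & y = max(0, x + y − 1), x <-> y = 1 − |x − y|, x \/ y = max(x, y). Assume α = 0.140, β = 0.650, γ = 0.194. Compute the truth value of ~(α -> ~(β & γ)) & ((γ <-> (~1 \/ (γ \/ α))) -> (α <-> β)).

β & γ = max(0, 0.650 + 0.194 − 1) = max(0, -0.156) = 0.000
~(β & γ) = 1 − 0.000 = 1.000
α -> ~(β & γ) = min(1, 1 − 0.140 + 1.000) = min(1, 1.860) = 1.000
~(α -> ~(β & γ)) = 1 − 1.000 = 0.000
~1 = 1 − 1.000 = 0.000
γ \/ α = max(0.194, 0.140) = 0.194
~1 \/ (γ \/ α) = max(0.000, 0.194) = 0.194
γ <-> (~1 \/ (γ \/ α)) = 1 − |0.194 − 0.194| = 1 − 0.000 = 1.000
α <-> β = 1 − |0.140 − 0.650| = 1 − 0.510 = 0.490
(γ <-> (~1 \/ (γ \/ α))) -> (α <-> β) = min(1, 1 − 1.000 + 0.490) = min(1, 0.490) = 0.490
~(α -> ~(β & γ)) & ((γ <-> (~1 \/ (γ \/ α))) -> (α <-> β)) = max(0, 0.000 + 0.490 − 1) = max(0, -0.510) = 0.000

0.000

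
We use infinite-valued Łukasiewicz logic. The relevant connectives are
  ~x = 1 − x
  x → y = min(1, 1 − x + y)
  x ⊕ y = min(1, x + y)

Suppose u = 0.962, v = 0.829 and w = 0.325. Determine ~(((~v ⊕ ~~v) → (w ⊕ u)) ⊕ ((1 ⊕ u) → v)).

~v = 1 − 0.829 = 0.171
~~v = 1 − 0.171 = 0.829
~v ⊕ ~~v = min(1, 0.171 + 0.829) = min(1, 1.000) = 1.000
w ⊕ u = min(1, 0.325 + 0.962) = min(1, 1.287) = 1.000
(~v ⊕ ~~v) → (w ⊕ u) = min(1, 1 − 1.000 + 1.000) = min(1, 1.000) = 1.000
1 ⊕ u = min(1, 1.000 + 0.962) = min(1, 1.962) = 1.000
(1 ⊕ u) → v = min(1, 1 − 1.000 + 0.829) = min(1, 0.829) = 0.829
((~v ⊕ ~~v) → (w ⊕ u)) ⊕ ((1 ⊕ u) → v) = min(1, 1.000 + 0.829) = min(1, 1.829) = 1.000
~(((~v ⊕ ~~v) → (w ⊕ u)) ⊕ ((1 ⊕ u) → v)) = 1 − 1.000 = 0.000

0.000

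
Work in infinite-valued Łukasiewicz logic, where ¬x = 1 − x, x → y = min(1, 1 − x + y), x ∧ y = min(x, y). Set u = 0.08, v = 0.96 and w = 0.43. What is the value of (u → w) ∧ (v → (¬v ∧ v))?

0.08

u → w = min(1, 1 − 0.08 + 0.43) = min(1, 1.35) = 1.00
¬v = 1 − 0.96 = 0.04
¬v ∧ v = min(0.04, 0.96) = 0.04
v → (¬v ∧ v) = min(1, 1 − 0.96 + 0.04) = min(1, 0.08) = 0.08
(u → w) ∧ (v → (¬v ∧ v)) = min(1.00, 0.08) = 0.08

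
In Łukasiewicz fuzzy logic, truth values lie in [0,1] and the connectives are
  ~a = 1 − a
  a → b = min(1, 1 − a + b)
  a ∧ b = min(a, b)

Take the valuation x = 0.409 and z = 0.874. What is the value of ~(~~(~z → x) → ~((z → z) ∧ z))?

~z = 1 − 0.874 = 0.126
~z → x = min(1, 1 − 0.126 + 0.409) = min(1, 1.283) = 1.000
~(~z → x) = 1 − 1.000 = 0.000
~~(~z → x) = 1 − 0.000 = 1.000
z → z = min(1, 1 − 0.874 + 0.874) = min(1, 1.000) = 1.000
(z → z) ∧ z = min(1.000, 0.874) = 0.874
~((z → z) ∧ z) = 1 − 0.874 = 0.126
~~(~z → x) → ~((z → z) ∧ z) = min(1, 1 − 1.000 + 0.126) = min(1, 0.126) = 0.126
~(~~(~z → x) → ~((z → z) ∧ z)) = 1 − 0.126 = 0.874

0.874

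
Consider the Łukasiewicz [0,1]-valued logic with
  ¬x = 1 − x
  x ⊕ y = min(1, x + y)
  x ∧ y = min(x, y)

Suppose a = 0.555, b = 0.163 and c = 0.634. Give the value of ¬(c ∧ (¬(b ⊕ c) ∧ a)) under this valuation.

b ⊕ c = min(1, 0.163 + 0.634) = min(1, 0.797) = 0.797
¬(b ⊕ c) = 1 − 0.797 = 0.203
¬(b ⊕ c) ∧ a = min(0.203, 0.555) = 0.203
c ∧ (¬(b ⊕ c) ∧ a) = min(0.634, 0.203) = 0.203
¬(c ∧ (¬(b ⊕ c) ∧ a)) = 1 − 0.203 = 0.797

0.797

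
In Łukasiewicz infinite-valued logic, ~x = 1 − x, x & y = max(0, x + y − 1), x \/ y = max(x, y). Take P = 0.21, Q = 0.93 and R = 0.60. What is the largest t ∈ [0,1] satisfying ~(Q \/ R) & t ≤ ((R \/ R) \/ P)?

1.00

Q \/ R = max(0.93, 0.60) = 0.93
~(Q \/ R) = 1 − 0.93 = 0.07
So the left factor is ~(Q \/ R) = 0.07.
R \/ R = max(0.60, 0.60) = 0.60
(R \/ R) \/ P = max(0.60, 0.21) = 0.60
So the right-hand bound is (R \/ R) \/ P = 0.60.
The residuum of the Łukasiewicz t-norm gives the supremum: min(1, 1 − 0.07 + 0.60).
1 − 0.07 + 0.60 = 1.53, so t = min(1, 1.53) = 1.00.
Check: 0.07 & 1.00 = max(0, 0.07) = 0.07 ≤ 0.60.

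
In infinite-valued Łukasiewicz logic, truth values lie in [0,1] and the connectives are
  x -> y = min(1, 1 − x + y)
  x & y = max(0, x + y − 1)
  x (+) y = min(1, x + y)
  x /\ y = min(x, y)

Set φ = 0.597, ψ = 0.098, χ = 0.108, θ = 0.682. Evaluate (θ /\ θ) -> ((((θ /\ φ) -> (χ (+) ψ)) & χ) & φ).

θ /\ θ = min(0.682, 0.682) = 0.682
θ /\ φ = min(0.682, 0.597) = 0.597
χ (+) ψ = min(1, 0.108 + 0.098) = min(1, 0.206) = 0.206
(θ /\ φ) -> (χ (+) ψ) = min(1, 1 − 0.597 + 0.206) = min(1, 0.609) = 0.609
((θ /\ φ) -> (χ (+) ψ)) & χ = max(0, 0.609 + 0.108 − 1) = max(0, -0.283) = 0.000
(((θ /\ φ) -> (χ (+) ψ)) & χ) & φ = max(0, 0.000 + 0.597 − 1) = max(0, -0.403) = 0.000
(θ /\ θ) -> ((((θ /\ φ) -> (χ (+) ψ)) & χ) & φ) = min(1, 1 − 0.682 + 0.000) = min(1, 0.318) = 0.318

0.318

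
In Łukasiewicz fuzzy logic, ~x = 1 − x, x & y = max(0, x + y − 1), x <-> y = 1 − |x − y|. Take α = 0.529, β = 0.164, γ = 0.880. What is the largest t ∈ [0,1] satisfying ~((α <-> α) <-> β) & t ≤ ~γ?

0.284

α <-> α = 1 − |0.529 − 0.529| = 1 − 0.000 = 1.000
(α <-> α) <-> β = 1 − |1.000 − 0.164| = 1 − 0.836 = 0.164
~((α <-> α) <-> β) = 1 − 0.164 = 0.836
So the left factor is ~((α <-> α) <-> β) = 0.836.
~γ = 1 − 0.880 = 0.120
So the right-hand bound is ~γ = 0.120.
The residuum of the Łukasiewicz t-norm gives the supremum: min(1, 1 − 0.836 + 0.120).
1 − 0.836 + 0.120 = 0.284, so t = min(1, 0.284) = 0.284.
Check: 0.836 & 0.284 = max(0, 0.120) = 0.120 ≤ 0.120.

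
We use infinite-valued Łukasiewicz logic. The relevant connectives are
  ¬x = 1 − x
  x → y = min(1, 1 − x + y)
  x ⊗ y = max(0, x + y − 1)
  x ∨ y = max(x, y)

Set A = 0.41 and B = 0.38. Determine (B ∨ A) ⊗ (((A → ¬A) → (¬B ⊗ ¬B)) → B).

0.41

B ∨ A = max(0.38, 0.41) = 0.41
¬A = 1 − 0.41 = 0.59
A → ¬A = min(1, 1 − 0.41 + 0.59) = min(1, 1.18) = 1.00
¬B = 1 − 0.38 = 0.62
¬B ⊗ ¬B = max(0, 0.62 + 0.62 − 1) = max(0, 0.24) = 0.24
(A → ¬A) → (¬B ⊗ ¬B) = min(1, 1 − 1.00 + 0.24) = min(1, 0.24) = 0.24
((A → ¬A) → (¬B ⊗ ¬B)) → B = min(1, 1 − 0.24 + 0.38) = min(1, 1.14) = 1.00
(B ∨ A) ⊗ (((A → ¬A) → (¬B ⊗ ¬B)) → B) = max(0, 0.41 + 1.00 − 1) = max(0, 0.41) = 0.41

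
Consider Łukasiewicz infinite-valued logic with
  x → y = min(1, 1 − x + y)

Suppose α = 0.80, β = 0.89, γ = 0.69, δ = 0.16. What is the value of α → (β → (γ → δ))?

0.78

γ → δ = min(1, 1 − 0.69 + 0.16) = min(1, 0.47) = 0.47
β → (γ → δ) = min(1, 1 − 0.89 + 0.47) = min(1, 0.58) = 0.58
α → (β → (γ → δ)) = min(1, 1 − 0.80 + 0.58) = min(1, 0.78) = 0.78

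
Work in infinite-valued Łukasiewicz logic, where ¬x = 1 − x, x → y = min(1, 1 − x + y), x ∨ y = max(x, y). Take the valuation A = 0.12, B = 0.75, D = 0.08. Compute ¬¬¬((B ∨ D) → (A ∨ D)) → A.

0.49

B ∨ D = max(0.75, 0.08) = 0.75
A ∨ D = max(0.12, 0.08) = 0.12
(B ∨ D) → (A ∨ D) = min(1, 1 − 0.75 + 0.12) = min(1, 0.37) = 0.37
¬((B ∨ D) → (A ∨ D)) = 1 − 0.37 = 0.63
¬¬((B ∨ D) → (A ∨ D)) = 1 − 0.63 = 0.37
¬¬¬((B ∨ D) → (A ∨ D)) = 1 − 0.37 = 0.63
¬¬¬((B ∨ D) → (A ∨ D)) → A = min(1, 1 − 0.63 + 0.12) = min(1, 0.49) = 0.49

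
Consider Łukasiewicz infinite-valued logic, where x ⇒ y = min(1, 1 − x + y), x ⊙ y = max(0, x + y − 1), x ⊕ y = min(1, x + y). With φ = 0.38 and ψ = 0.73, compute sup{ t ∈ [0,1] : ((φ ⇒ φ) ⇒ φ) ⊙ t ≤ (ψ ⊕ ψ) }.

1.00

φ ⇒ φ = min(1, 1 − 0.38 + 0.38) = min(1, 1.00) = 1.00
(φ ⇒ φ) ⇒ φ = min(1, 1 − 1.00 + 0.38) = min(1, 0.38) = 0.38
So the left factor is (φ ⇒ φ) ⇒ φ = 0.38.
ψ ⊕ ψ = min(1, 0.73 + 0.73) = min(1, 1.46) = 1.00
So the right-hand bound is ψ ⊕ ψ = 1.00.
The residuum of the Łukasiewicz t-norm gives the supremum: min(1, 1 − 0.38 + 1.00).
1 − 0.38 + 1.00 = 1.62, so t = min(1, 1.62) = 1.00.
Check: 0.38 ⊙ 1.00 = max(0, 0.38) = 0.38 ≤ 1.00.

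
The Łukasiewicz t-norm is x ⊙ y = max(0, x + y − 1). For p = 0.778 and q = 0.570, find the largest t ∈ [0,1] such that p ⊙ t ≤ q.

0.792

The residuum of the Łukasiewicz t-norm gives the supremum: min(1, 1 − 0.778 + 0.570).
1 − 0.778 + 0.570 = 0.792, so t = min(1, 0.792) = 0.792.
Check: 0.778 ⊙ 0.792 = max(0, 0.570) = 0.570 ≤ 0.570.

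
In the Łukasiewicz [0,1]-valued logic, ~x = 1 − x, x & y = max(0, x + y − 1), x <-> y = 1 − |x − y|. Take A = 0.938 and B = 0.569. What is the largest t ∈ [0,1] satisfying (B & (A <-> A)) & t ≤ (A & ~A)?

A <-> A = 1 − |0.938 − 0.938| = 1 − 0.000 = 1.000
B & (A <-> A) = max(0, 0.569 + 1.000 − 1) = max(0, 0.569) = 0.569
So the left factor is B & (A <-> A) = 0.569.
~A = 1 − 0.938 = 0.062
A & ~A = max(0, 0.938 + 0.062 − 1) = max(0, 0.000) = 0.000
So the right-hand bound is A & ~A = 0.000.
The residuum of the Łukasiewicz t-norm gives the supremum: min(1, 1 − 0.569 + 0.000).
1 − 0.569 + 0.000 = 0.431, so t = min(1, 0.431) = 0.431.
Check: 0.569 & 0.431 = max(0, 0.000) = 0.000 ≤ 0.000.

0.431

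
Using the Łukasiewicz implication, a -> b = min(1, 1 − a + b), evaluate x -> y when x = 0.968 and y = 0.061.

x -> y = min(1, 1 − 0.968 + 0.061) = min(1, 0.093) = 0.093
For comparison, the Gödel implication (1 if a ≤ b else b) would give 0.061.

0.093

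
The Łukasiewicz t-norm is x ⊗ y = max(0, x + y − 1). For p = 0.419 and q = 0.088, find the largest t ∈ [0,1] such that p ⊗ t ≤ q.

The residuum of the Łukasiewicz t-norm gives the supremum: min(1, 1 − 0.419 + 0.088).
1 − 0.419 + 0.088 = 0.669, so t = min(1, 0.669) = 0.669.
Check: 0.419 ⊗ 0.669 = max(0, 0.088) = 0.088 ≤ 0.088.

0.669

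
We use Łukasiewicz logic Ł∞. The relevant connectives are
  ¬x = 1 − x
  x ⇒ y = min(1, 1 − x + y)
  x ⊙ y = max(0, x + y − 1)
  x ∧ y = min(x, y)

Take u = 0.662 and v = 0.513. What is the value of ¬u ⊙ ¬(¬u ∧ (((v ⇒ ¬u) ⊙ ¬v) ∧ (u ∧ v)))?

0.026

¬u = 1 − 0.662 = 0.338
v ⇒ ¬u = min(1, 1 − 0.513 + 0.338) = min(1, 0.825) = 0.825
¬v = 1 − 0.513 = 0.487
(v ⇒ ¬u) ⊙ ¬v = max(0, 0.825 + 0.487 − 1) = max(0, 0.312) = 0.312
u ∧ v = min(0.662, 0.513) = 0.513
((v ⇒ ¬u) ⊙ ¬v) ∧ (u ∧ v) = min(0.312, 0.513) = 0.312
¬u ∧ (((v ⇒ ¬u) ⊙ ¬v) ∧ (u ∧ v)) = min(0.338, 0.312) = 0.312
¬(¬u ∧ (((v ⇒ ¬u) ⊙ ¬v) ∧ (u ∧ v))) = 1 − 0.312 = 0.688
¬u ⊙ ¬(¬u ∧ (((v ⇒ ¬u) ⊙ ¬v) ∧ (u ∧ v))) = max(0, 0.338 + 0.688 − 1) = max(0, 0.026) = 0.026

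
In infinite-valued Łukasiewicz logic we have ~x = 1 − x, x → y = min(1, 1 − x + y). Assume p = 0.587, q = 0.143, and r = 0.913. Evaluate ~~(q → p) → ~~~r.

0.087

q → p = min(1, 1 − 0.143 + 0.587) = min(1, 1.444) = 1.000
~(q → p) = 1 − 1.000 = 0.000
~~(q → p) = 1 − 0.000 = 1.000
~r = 1 − 0.913 = 0.087
~~r = 1 − 0.087 = 0.913
~~~r = 1 − 0.913 = 0.087
~~(q → p) → ~~~r = min(1, 1 − 1.000 + 0.087) = min(1, 0.087) = 0.087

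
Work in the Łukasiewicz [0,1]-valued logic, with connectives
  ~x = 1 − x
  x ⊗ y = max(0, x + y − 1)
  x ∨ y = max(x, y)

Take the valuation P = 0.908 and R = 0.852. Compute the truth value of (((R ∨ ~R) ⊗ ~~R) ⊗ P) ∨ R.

~R = 1 − 0.852 = 0.148
R ∨ ~R = max(0.852, 0.148) = 0.852
~~R = 1 − 0.148 = 0.852
(R ∨ ~R) ⊗ ~~R = max(0, 0.852 + 0.852 − 1) = max(0, 0.704) = 0.704
((R ∨ ~R) ⊗ ~~R) ⊗ P = max(0, 0.704 + 0.908 − 1) = max(0, 0.612) = 0.612
(((R ∨ ~R) ⊗ ~~R) ⊗ P) ∨ R = max(0.612, 0.852) = 0.852

0.852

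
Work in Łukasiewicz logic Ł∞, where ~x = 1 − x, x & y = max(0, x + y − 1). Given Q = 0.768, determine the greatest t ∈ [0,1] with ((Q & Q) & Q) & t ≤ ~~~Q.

0.928

Q & Q = max(0, 0.768 + 0.768 − 1) = max(0, 0.536) = 0.536
(Q & Q) & Q = max(0, 0.536 + 0.768 − 1) = max(0, 0.304) = 0.304
So the left factor is (Q & Q) & Q = 0.304.
~Q = 1 − 0.768 = 0.232
~~Q = 1 − 0.232 = 0.768
~~~Q = 1 − 0.768 = 0.232
So the right-hand bound is ~~~Q = 0.232.
The residuum of the Łukasiewicz t-norm gives the supremum: min(1, 1 − 0.304 + 0.232).
1 − 0.304 + 0.232 = 0.928, so t = min(1, 0.928) = 0.928.
Check: 0.304 & 0.928 = max(0, 0.232) = 0.232 ≤ 0.232.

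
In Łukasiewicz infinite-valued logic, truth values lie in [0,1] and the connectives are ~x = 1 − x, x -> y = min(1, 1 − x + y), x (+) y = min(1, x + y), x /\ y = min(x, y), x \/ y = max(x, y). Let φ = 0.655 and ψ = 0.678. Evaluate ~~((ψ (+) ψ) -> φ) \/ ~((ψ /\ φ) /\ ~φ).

ψ (+) ψ = min(1, 0.678 + 0.678) = min(1, 1.356) = 1.000
(ψ (+) ψ) -> φ = min(1, 1 − 1.000 + 0.655) = min(1, 0.655) = 0.655
~((ψ (+) ψ) -> φ) = 1 − 0.655 = 0.345
~~((ψ (+) ψ) -> φ) = 1 − 0.345 = 0.655
ψ /\ φ = min(0.678, 0.655) = 0.655
~φ = 1 − 0.655 = 0.345
(ψ /\ φ) /\ ~φ = min(0.655, 0.345) = 0.345
~((ψ /\ φ) /\ ~φ) = 1 − 0.345 = 0.655
~~((ψ (+) ψ) -> φ) \/ ~((ψ /\ φ) /\ ~φ) = max(0.655, 0.655) = 0.655

0.655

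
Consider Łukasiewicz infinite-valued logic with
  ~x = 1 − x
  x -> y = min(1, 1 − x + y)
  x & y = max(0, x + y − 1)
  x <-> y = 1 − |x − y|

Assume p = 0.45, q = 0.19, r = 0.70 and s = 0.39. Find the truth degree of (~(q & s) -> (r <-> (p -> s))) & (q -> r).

q & s = max(0, 0.19 + 0.39 − 1) = max(0, -0.42) = 0.00
~(q & s) = 1 − 0.00 = 1.00
p -> s = min(1, 1 − 0.45 + 0.39) = min(1, 0.94) = 0.94
r <-> (p -> s) = 1 − |0.70 − 0.94| = 1 − 0.24 = 0.76
~(q & s) -> (r <-> (p -> s)) = min(1, 1 − 1.00 + 0.76) = min(1, 0.76) = 0.76
q -> r = min(1, 1 − 0.19 + 0.70) = min(1, 1.51) = 1.00
(~(q & s) -> (r <-> (p -> s))) & (q -> r) = max(0, 0.76 + 1.00 − 1) = max(0, 0.76) = 0.76

0.76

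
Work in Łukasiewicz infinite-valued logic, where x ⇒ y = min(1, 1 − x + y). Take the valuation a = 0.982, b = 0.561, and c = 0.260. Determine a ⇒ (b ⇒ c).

b ⇒ c = min(1, 1 − 0.561 + 0.260) = min(1, 0.699) = 0.699
a ⇒ (b ⇒ c) = min(1, 1 − 0.982 + 0.699) = min(1, 0.717) = 0.717

0.717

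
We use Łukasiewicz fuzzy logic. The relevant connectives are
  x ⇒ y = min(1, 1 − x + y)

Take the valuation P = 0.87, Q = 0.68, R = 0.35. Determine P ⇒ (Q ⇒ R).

Q ⇒ R = min(1, 1 − 0.68 + 0.35) = min(1, 0.67) = 0.67
P ⇒ (Q ⇒ R) = min(1, 1 − 0.87 + 0.67) = min(1, 0.80) = 0.80

0.80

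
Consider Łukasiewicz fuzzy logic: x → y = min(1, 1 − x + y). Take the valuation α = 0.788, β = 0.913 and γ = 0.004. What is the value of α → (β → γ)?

β → γ = min(1, 1 − 0.913 + 0.004) = min(1, 0.091) = 0.091
α → (β → γ) = min(1, 1 − 0.788 + 0.091) = min(1, 0.303) = 0.303

0.303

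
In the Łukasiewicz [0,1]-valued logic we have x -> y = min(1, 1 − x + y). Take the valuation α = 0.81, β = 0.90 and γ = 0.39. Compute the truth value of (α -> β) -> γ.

0.39

α -> β = min(1, 1 − 0.81 + 0.90) = min(1, 1.09) = 1.00
(α -> β) -> γ = min(1, 1 − 1.00 + 0.39) = min(1, 0.39) = 0.39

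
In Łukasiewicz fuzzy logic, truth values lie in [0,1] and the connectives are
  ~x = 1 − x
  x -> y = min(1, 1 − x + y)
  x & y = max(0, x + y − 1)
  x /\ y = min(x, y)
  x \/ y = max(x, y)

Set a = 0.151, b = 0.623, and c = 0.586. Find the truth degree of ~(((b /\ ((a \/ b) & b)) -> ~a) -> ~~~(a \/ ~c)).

0.414

a \/ b = max(0.151, 0.623) = 0.623
(a \/ b) & b = max(0, 0.623 + 0.623 − 1) = max(0, 0.246) = 0.246
b /\ ((a \/ b) & b) = min(0.623, 0.246) = 0.246
~a = 1 − 0.151 = 0.849
(b /\ ((a \/ b) & b)) -> ~a = min(1, 1 − 0.246 + 0.849) = min(1, 1.603) = 1.000
~c = 1 − 0.586 = 0.414
a \/ ~c = max(0.151, 0.414) = 0.414
~(a \/ ~c) = 1 − 0.414 = 0.586
~~(a \/ ~c) = 1 − 0.586 = 0.414
~~~(a \/ ~c) = 1 − 0.414 = 0.586
((b /\ ((a \/ b) & b)) -> ~a) -> ~~~(a \/ ~c) = min(1, 1 − 1.000 + 0.586) = min(1, 0.586) = 0.586
~(((b /\ ((a \/ b) & b)) -> ~a) -> ~~~(a \/ ~c)) = 1 − 0.586 = 0.414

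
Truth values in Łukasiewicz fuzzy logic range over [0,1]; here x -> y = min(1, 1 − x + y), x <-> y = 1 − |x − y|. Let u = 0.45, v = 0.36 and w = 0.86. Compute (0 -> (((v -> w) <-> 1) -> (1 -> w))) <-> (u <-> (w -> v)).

0.95

v -> w = min(1, 1 − 0.36 + 0.86) = min(1, 1.50) = 1.00
(v -> w) <-> 1 = 1 − |1.00 − 1.00| = 1 − 0.00 = 1.00
1 -> w = min(1, 1 − 1.00 + 0.86) = min(1, 0.86) = 0.86
((v -> w) <-> 1) -> (1 -> w) = min(1, 1 − 1.00 + 0.86) = min(1, 0.86) = 0.86
0 -> (((v -> w) <-> 1) -> (1 -> w)) = min(1, 1 − 0.00 + 0.86) = min(1, 1.86) = 1.00
w -> v = min(1, 1 − 0.86 + 0.36) = min(1, 0.50) = 0.50
u <-> (w -> v) = 1 − |0.45 − 0.50| = 1 − 0.05 = 0.95
(0 -> (((v -> w) <-> 1) -> (1 -> w))) <-> (u <-> (w -> v)) = 1 − |1.00 − 0.95| = 1 − 0.05 = 0.95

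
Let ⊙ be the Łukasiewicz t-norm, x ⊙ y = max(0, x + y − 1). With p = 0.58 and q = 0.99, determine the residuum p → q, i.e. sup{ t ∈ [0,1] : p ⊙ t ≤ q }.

1.00

The residuum of the Łukasiewicz t-norm gives the supremum: min(1, 1 − 0.58 + 0.99).
1 − 0.58 + 0.99 = 1.41, so t = min(1, 1.41) = 1.00.
Check: 0.58 ⊙ 1.00 = max(0, 0.58) = 0.58 ≤ 0.99.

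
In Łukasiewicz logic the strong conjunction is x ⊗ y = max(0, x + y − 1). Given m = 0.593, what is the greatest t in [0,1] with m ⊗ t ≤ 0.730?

The residuum of the Łukasiewicz t-norm gives the supremum: min(1, 1 − 0.593 + 0.730).
1 − 0.593 + 0.730 = 1.137, so t = min(1, 1.137) = 1.000.
Check: 0.593 ⊗ 1.000 = max(0, 0.593) = 0.593 ≤ 0.730.

1.000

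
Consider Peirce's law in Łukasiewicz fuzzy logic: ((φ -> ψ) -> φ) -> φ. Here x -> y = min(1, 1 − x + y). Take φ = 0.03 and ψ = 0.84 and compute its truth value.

1.00

φ -> ψ = min(1, 1 − 0.03 + 0.84) = min(1, 1.81) = 1.00
(φ -> ψ) -> φ = min(1, 1 − 1.00 + 0.03) = min(1, 0.03) = 0.03
((φ -> ψ) -> φ) -> φ = min(1, 1 − 0.03 + 0.03) = min(1, 1.00) = 1.00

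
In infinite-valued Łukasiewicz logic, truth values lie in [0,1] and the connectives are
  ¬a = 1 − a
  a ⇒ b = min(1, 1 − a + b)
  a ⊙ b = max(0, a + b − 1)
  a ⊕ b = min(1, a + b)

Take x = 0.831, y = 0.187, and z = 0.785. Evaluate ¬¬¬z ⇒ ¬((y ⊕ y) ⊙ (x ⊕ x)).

1.000

¬z = 1 − 0.785 = 0.215
¬¬z = 1 − 0.215 = 0.785
¬¬¬z = 1 − 0.785 = 0.215
y ⊕ y = min(1, 0.187 + 0.187) = min(1, 0.374) = 0.374
x ⊕ x = min(1, 0.831 + 0.831) = min(1, 1.662) = 1.000
(y ⊕ y) ⊙ (x ⊕ x) = max(0, 0.374 + 1.000 − 1) = max(0, 0.374) = 0.374
¬((y ⊕ y) ⊙ (x ⊕ x)) = 1 − 0.374 = 0.626
¬¬¬z ⇒ ¬((y ⊕ y) ⊙ (x ⊕ x)) = min(1, 1 − 0.215 + 0.626) = min(1, 1.411) = 1.000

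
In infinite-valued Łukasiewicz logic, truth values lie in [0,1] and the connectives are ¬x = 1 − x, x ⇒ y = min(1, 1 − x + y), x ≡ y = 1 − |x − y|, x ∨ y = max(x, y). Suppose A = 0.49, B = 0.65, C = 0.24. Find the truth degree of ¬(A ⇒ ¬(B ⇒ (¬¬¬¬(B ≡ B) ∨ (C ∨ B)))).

0.49

B ≡ B = 1 − |0.65 − 0.65| = 1 − 0.00 = 1.00
¬(B ≡ B) = 1 − 1.00 = 0.00
¬¬(B ≡ B) = 1 − 0.00 = 1.00
¬¬¬(B ≡ B) = 1 − 1.00 = 0.00
¬¬¬¬(B ≡ B) = 1 − 0.00 = 1.00
C ∨ B = max(0.24, 0.65) = 0.65
¬¬¬¬(B ≡ B) ∨ (C ∨ B) = max(1.00, 0.65) = 1.00
B ⇒ (¬¬¬¬(B ≡ B) ∨ (C ∨ B)) = min(1, 1 − 0.65 + 1.00) = min(1, 1.35) = 1.00
¬(B ⇒ (¬¬¬¬(B ≡ B) ∨ (C ∨ B))) = 1 − 1.00 = 0.00
A ⇒ ¬(B ⇒ (¬¬¬¬(B ≡ B) ∨ (C ∨ B))) = min(1, 1 − 0.49 + 0.00) = min(1, 0.51) = 0.51
¬(A ⇒ ¬(B ⇒ (¬¬¬¬(B ≡ B) ∨ (C ∨ B)))) = 1 − 0.51 = 0.49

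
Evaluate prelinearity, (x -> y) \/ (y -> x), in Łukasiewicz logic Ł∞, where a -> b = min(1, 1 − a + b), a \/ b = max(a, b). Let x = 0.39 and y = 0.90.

1.00

x -> y = min(1, 1 − 0.39 + 0.90) = min(1, 1.51) = 1.00
y -> x = min(1, 1 − 0.90 + 0.39) = min(1, 0.49) = 0.49
(x -> y) \/ (y -> x) = max(1.00, 0.49) = 1.00
(As expected: a Ł∞-tautology — holds in every MV-chain.)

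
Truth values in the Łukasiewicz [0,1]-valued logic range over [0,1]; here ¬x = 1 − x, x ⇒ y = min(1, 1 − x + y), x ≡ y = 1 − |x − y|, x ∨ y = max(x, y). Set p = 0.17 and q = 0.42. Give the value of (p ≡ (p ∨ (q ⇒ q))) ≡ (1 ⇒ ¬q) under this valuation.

0.59

q ⇒ q = min(1, 1 − 0.42 + 0.42) = min(1, 1.00) = 1.00
p ∨ (q ⇒ q) = max(0.17, 1.00) = 1.00
p ≡ (p ∨ (q ⇒ q)) = 1 − |0.17 − 1.00| = 1 − 0.83 = 0.17
¬q = 1 − 0.42 = 0.58
1 ⇒ ¬q = min(1, 1 − 1.00 + 0.58) = min(1, 0.58) = 0.58
(p ≡ (p ∨ (q ⇒ q))) ≡ (1 ⇒ ¬q) = 1 − |0.17 − 0.58| = 1 − 0.41 = 0.59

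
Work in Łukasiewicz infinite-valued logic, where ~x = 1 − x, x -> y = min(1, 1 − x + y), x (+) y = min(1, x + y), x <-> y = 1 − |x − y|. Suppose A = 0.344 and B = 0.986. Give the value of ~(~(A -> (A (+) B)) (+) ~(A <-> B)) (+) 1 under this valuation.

A (+) B = min(1, 0.344 + 0.986) = min(1, 1.330) = 1.000
A -> (A (+) B) = min(1, 1 − 0.344 + 1.000) = min(1, 1.656) = 1.000
~(A -> (A (+) B)) = 1 − 1.000 = 0.000
A <-> B = 1 − |0.344 − 0.986| = 1 − 0.642 = 0.358
~(A <-> B) = 1 − 0.358 = 0.642
~(A -> (A (+) B)) (+) ~(A <-> B) = min(1, 0.000 + 0.642) = min(1, 0.642) = 0.642
~(~(A -> (A (+) B)) (+) ~(A <-> B)) = 1 − 0.642 = 0.358
~(~(A -> (A (+) B)) (+) ~(A <-> B)) (+) 1 = min(1, 0.358 + 1.000) = min(1, 1.358) = 1.000

1.000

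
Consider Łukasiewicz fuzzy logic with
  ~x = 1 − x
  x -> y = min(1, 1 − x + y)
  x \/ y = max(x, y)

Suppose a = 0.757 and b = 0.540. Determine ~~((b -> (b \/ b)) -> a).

0.757

b \/ b = max(0.540, 0.540) = 0.540
b -> (b \/ b) = min(1, 1 − 0.540 + 0.540) = min(1, 1.000) = 1.000
(b -> (b \/ b)) -> a = min(1, 1 − 1.000 + 0.757) = min(1, 0.757) = 0.757
~((b -> (b \/ b)) -> a) = 1 − 0.757 = 0.243
~~((b -> (b \/ b)) -> a) = 1 − 0.243 = 0.757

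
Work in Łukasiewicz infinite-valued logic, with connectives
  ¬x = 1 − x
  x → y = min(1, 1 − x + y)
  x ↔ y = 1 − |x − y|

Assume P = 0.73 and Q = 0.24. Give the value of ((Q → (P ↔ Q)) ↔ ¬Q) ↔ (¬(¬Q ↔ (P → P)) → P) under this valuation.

0.76

P ↔ Q = 1 − |0.73 − 0.24| = 1 − 0.49 = 0.51
Q → (P ↔ Q) = min(1, 1 − 0.24 + 0.51) = min(1, 1.27) = 1.00
¬Q = 1 − 0.24 = 0.76
(Q → (P ↔ Q)) ↔ ¬Q = 1 − |1.00 − 0.76| = 1 − 0.24 = 0.76
P → P = min(1, 1 − 0.73 + 0.73) = min(1, 1.00) = 1.00
¬Q ↔ (P → P) = 1 − |0.76 − 1.00| = 1 − 0.24 = 0.76
¬(¬Q ↔ (P → P)) = 1 − 0.76 = 0.24
¬(¬Q ↔ (P → P)) → P = min(1, 1 − 0.24 + 0.73) = min(1, 1.49) = 1.00
((Q → (P ↔ Q)) ↔ ¬Q) ↔ (¬(¬Q ↔ (P → P)) → P) = 1 − |0.76 − 1.00| = 1 − 0.24 = 0.76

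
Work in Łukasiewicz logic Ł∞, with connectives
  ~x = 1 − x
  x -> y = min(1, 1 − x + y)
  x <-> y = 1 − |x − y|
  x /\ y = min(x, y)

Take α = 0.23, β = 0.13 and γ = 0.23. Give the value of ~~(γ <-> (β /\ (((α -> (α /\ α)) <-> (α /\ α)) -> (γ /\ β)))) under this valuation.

α /\ α = min(0.23, 0.23) = 0.23
α -> (α /\ α) = min(1, 1 − 0.23 + 0.23) = min(1, 1.00) = 1.00
(α -> (α /\ α)) <-> (α /\ α) = 1 − |1.00 − 0.23| = 1 − 0.77 = 0.23
γ /\ β = min(0.23, 0.13) = 0.13
((α -> (α /\ α)) <-> (α /\ α)) -> (γ /\ β) = min(1, 1 − 0.23 + 0.13) = min(1, 0.90) = 0.90
β /\ (((α -> (α /\ α)) <-> (α /\ α)) -> (γ /\ β)) = min(0.13, 0.90) = 0.13
γ <-> (β /\ (((α -> (α /\ α)) <-> (α /\ α)) -> (γ /\ β))) = 1 − |0.23 − 0.13| = 1 − 0.10 = 0.90
~(γ <-> (β /\ (((α -> (α /\ α)) <-> (α /\ α)) -> (γ /\ β)))) = 1 − 0.90 = 0.10
~~(γ <-> (β /\ (((α -> (α /\ α)) <-> (α /\ α)) -> (γ /\ β)))) = 1 − 0.10 = 0.90

0.90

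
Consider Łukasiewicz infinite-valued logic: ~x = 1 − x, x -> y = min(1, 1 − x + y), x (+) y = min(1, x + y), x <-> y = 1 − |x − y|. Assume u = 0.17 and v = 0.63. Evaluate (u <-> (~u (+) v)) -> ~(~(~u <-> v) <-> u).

0.86

~u = 1 − 0.17 = 0.83
~u (+) v = min(1, 0.83 + 0.63) = min(1, 1.46) = 1.00
u <-> (~u (+) v) = 1 − |0.17 − 1.00| = 1 − 0.83 = 0.17
~u <-> v = 1 − |0.83 − 0.63| = 1 − 0.20 = 0.80
~(~u <-> v) = 1 − 0.80 = 0.20
~(~u <-> v) <-> u = 1 − |0.20 − 0.17| = 1 − 0.03 = 0.97
~(~(~u <-> v) <-> u) = 1 − 0.97 = 0.03
(u <-> (~u (+) v)) -> ~(~(~u <-> v) <-> u) = min(1, 1 − 0.17 + 0.03) = min(1, 0.86) = 0.86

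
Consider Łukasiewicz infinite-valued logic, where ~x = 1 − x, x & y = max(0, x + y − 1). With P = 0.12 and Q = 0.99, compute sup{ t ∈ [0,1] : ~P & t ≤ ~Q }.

0.13

~P = 1 − 0.12 = 0.88
So the left factor is ~P = 0.88.
~Q = 1 − 0.99 = 0.01
So the right-hand bound is ~Q = 0.01.
The residuum of the Łukasiewicz t-norm gives the supremum: min(1, 1 − 0.88 + 0.01).
1 − 0.88 + 0.01 = 0.13, so t = min(1, 0.13) = 0.13.
Check: 0.88 & 0.13 = max(0, 0.01) = 0.01 ≤ 0.01.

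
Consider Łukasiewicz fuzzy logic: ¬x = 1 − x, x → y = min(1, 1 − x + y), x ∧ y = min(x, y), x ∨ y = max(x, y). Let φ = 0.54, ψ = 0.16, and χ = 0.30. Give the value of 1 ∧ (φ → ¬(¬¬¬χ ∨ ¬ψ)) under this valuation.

0.62

¬χ = 1 − 0.30 = 0.70
¬¬χ = 1 − 0.70 = 0.30
¬¬¬χ = 1 − 0.30 = 0.70
¬ψ = 1 − 0.16 = 0.84
¬¬¬χ ∨ ¬ψ = max(0.70, 0.84) = 0.84
¬(¬¬¬χ ∨ ¬ψ) = 1 − 0.84 = 0.16
φ → ¬(¬¬¬χ ∨ ¬ψ) = min(1, 1 − 0.54 + 0.16) = min(1, 0.62) = 0.62
1 ∧ (φ → ¬(¬¬¬χ ∨ ¬ψ)) = min(1.00, 0.62) = 0.62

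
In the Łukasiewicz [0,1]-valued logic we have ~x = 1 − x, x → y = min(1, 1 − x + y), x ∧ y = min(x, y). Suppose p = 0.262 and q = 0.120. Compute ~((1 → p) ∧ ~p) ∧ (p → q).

0.738

1 → p = min(1, 1 − 1.000 + 0.262) = min(1, 0.262) = 0.262
~p = 1 − 0.262 = 0.738
(1 → p) ∧ ~p = min(0.262, 0.738) = 0.262
~((1 → p) ∧ ~p) = 1 − 0.262 = 0.738
p → q = min(1, 1 − 0.262 + 0.120) = min(1, 0.858) = 0.858
~((1 → p) ∧ ~p) ∧ (p → q) = min(0.738, 0.858) = 0.738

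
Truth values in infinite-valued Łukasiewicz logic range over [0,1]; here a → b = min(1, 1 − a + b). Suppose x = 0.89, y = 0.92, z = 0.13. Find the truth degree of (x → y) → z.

x → y = min(1, 1 − 0.89 + 0.92) = min(1, 1.03) = 1.00
(x → y) → z = min(1, 1 − 1.00 + 0.13) = min(1, 0.13) = 0.13

0.13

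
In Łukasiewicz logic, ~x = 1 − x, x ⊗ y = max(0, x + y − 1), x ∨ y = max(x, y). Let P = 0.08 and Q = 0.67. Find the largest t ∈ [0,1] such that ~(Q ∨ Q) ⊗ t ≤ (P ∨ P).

Q ∨ Q = max(0.67, 0.67) = 0.67
~(Q ∨ Q) = 1 − 0.67 = 0.33
So the left factor is ~(Q ∨ Q) = 0.33.
P ∨ P = max(0.08, 0.08) = 0.08
So the right-hand bound is P ∨ P = 0.08.
The residuum of the Łukasiewicz t-norm gives the supremum: min(1, 1 − 0.33 + 0.08).
1 − 0.33 + 0.08 = 0.75, so t = min(1, 0.75) = 0.75.
Check: 0.33 ⊗ 0.75 = max(0, 0.08) = 0.08 ≤ 0.08.

0.75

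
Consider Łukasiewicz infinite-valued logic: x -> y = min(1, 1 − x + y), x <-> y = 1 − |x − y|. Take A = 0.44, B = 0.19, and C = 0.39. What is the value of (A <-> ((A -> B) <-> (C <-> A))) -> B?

A -> B = min(1, 1 − 0.44 + 0.19) = min(1, 0.75) = 0.75
C <-> A = 1 − |0.39 − 0.44| = 1 − 0.05 = 0.95
(A -> B) <-> (C <-> A) = 1 − |0.75 − 0.95| = 1 − 0.20 = 0.80
A <-> ((A -> B) <-> (C <-> A)) = 1 − |0.44 − 0.80| = 1 − 0.36 = 0.64
(A <-> ((A -> B) <-> (C <-> A))) -> B = min(1, 1 − 0.64 + 0.19) = min(1, 0.55) = 0.55

0.55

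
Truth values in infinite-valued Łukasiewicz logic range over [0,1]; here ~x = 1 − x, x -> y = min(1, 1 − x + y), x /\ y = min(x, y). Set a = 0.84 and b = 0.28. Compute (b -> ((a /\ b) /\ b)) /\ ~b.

a /\ b = min(0.84, 0.28) = 0.28
(a /\ b) /\ b = min(0.28, 0.28) = 0.28
b -> ((a /\ b) /\ b) = min(1, 1 − 0.28 + 0.28) = min(1, 1.00) = 1.00
~b = 1 − 0.28 = 0.72
(b -> ((a /\ b) /\ b)) /\ ~b = min(1.00, 0.72) = 0.72

0.72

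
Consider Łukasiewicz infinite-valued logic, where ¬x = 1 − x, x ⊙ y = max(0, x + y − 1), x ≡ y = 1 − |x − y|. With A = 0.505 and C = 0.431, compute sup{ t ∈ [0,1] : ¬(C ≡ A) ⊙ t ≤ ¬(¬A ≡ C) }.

0.990

C ≡ A = 1 − |0.431 − 0.505| = 1 − 0.074 = 0.926
¬(C ≡ A) = 1 − 0.926 = 0.074
So the left factor is ¬(C ≡ A) = 0.074.
¬A = 1 − 0.505 = 0.495
¬A ≡ C = 1 − |0.495 − 0.431| = 1 − 0.064 = 0.936
¬(¬A ≡ C) = 1 − 0.936 = 0.064
So the right-hand bound is ¬(¬A ≡ C) = 0.064.
The residuum of the Łukasiewicz t-norm gives the supremum: min(1, 1 − 0.074 + 0.064).
1 − 0.074 + 0.064 = 0.990, so t = min(1, 0.990) = 0.990.
Check: 0.074 ⊙ 0.990 = max(0, 0.064) = 0.064 ≤ 0.064.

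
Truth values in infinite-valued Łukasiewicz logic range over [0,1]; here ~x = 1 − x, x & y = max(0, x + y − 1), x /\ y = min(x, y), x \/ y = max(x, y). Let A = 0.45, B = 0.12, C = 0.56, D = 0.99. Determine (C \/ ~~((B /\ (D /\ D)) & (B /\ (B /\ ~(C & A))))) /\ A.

0.45

D /\ D = min(0.99, 0.99) = 0.99
B /\ (D /\ D) = min(0.12, 0.99) = 0.12
C & A = max(0, 0.56 + 0.45 − 1) = max(0, 0.01) = 0.01
~(C & A) = 1 − 0.01 = 0.99
B /\ ~(C & A) = min(0.12, 0.99) = 0.12
B /\ (B /\ ~(C & A)) = min(0.12, 0.12) = 0.12
(B /\ (D /\ D)) & (B /\ (B /\ ~(C & A))) = max(0, 0.12 + 0.12 − 1) = max(0, -0.76) = 0.00
~((B /\ (D /\ D)) & (B /\ (B /\ ~(C & A)))) = 1 − 0.00 = 1.00
~~((B /\ (D /\ D)) & (B /\ (B /\ ~(C & A)))) = 1 − 1.00 = 0.00
C \/ ~~((B /\ (D /\ D)) & (B /\ (B /\ ~(C & A)))) = max(0.56, 0.00) = 0.56
(C \/ ~~((B /\ (D /\ D)) & (B /\ (B /\ ~(C & A))))) /\ A = min(0.56, 0.45) = 0.45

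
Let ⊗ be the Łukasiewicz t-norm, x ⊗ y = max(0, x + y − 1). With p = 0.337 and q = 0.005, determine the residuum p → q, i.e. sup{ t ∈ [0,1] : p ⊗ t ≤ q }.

0.668

The residuum of the Łukasiewicz t-norm gives the supremum: min(1, 1 − 0.337 + 0.005).
1 − 0.337 + 0.005 = 0.668, so t = min(1, 0.668) = 0.668.
Check: 0.337 ⊗ 0.668 = max(0, 0.005) = 0.005 ≤ 0.005.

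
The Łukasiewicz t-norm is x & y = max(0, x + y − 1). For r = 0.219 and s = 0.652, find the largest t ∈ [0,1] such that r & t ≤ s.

1.000

The residuum of the Łukasiewicz t-norm gives the supremum: min(1, 1 − 0.219 + 0.652).
1 − 0.219 + 0.652 = 1.433, so t = min(1, 1.433) = 1.000.
Check: 0.219 & 1.000 = max(0, 0.219) = 0.219 ≤ 0.652.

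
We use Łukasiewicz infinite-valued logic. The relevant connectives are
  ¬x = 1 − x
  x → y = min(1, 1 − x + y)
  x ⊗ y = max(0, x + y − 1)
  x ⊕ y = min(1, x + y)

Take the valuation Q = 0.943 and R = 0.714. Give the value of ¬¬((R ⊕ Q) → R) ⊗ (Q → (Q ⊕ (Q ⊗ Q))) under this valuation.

R ⊕ Q = min(1, 0.714 + 0.943) = min(1, 1.657) = 1.000
(R ⊕ Q) → R = min(1, 1 − 1.000 + 0.714) = min(1, 0.714) = 0.714
¬((R ⊕ Q) → R) = 1 − 0.714 = 0.286
¬¬((R ⊕ Q) → R) = 1 − 0.286 = 0.714
Q ⊗ Q = max(0, 0.943 + 0.943 − 1) = max(0, 0.886) = 0.886
Q ⊕ (Q ⊗ Q) = min(1, 0.943 + 0.886) = min(1, 1.829) = 1.000
Q → (Q ⊕ (Q ⊗ Q)) = min(1, 1 − 0.943 + 1.000) = min(1, 1.057) = 1.000
¬¬((R ⊕ Q) → R) ⊗ (Q → (Q ⊕ (Q ⊗ Q))) = max(0, 0.714 + 1.000 − 1) = max(0, 0.714) = 0.714

0.714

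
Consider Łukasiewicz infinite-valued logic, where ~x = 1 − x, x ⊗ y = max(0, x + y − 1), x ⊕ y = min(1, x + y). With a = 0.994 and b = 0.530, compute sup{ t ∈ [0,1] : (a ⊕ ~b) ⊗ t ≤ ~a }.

0.006

~b = 1 − 0.530 = 0.470
a ⊕ ~b = min(1, 0.994 + 0.470) = min(1, 1.464) = 1.000
So the left factor is a ⊕ ~b = 1.000.
~a = 1 − 0.994 = 0.006
So the right-hand bound is ~a = 0.006.
The residuum of the Łukasiewicz t-norm gives the supremum: min(1, 1 − 1.000 + 0.006).
1 − 1.000 + 0.006 = 0.006, so t = min(1, 0.006) = 0.006.
Check: 1.000 ⊗ 0.006 = max(0, 0.006) = 0.006 ≤ 0.006.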